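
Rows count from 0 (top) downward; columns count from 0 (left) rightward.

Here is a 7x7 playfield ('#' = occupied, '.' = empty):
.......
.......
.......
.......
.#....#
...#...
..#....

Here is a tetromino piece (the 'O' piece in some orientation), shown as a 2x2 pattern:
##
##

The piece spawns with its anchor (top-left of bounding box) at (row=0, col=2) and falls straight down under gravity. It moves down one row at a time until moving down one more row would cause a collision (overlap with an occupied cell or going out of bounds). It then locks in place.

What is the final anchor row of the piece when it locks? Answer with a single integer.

Answer: 3

Derivation:
Spawn at (row=0, col=2). Try each row:
  row 0: fits
  row 1: fits
  row 2: fits
  row 3: fits
  row 4: blocked -> lock at row 3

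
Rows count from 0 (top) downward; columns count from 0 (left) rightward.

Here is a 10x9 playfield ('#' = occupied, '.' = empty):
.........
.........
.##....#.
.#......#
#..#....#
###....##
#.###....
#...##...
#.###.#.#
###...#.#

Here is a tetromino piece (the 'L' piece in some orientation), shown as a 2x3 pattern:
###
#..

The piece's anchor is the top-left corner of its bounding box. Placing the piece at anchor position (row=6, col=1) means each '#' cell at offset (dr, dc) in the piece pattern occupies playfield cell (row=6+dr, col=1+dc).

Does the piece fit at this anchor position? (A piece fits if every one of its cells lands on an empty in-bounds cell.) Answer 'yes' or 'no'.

Answer: no

Derivation:
Check each piece cell at anchor (6, 1):
  offset (0,0) -> (6,1): empty -> OK
  offset (0,1) -> (6,2): occupied ('#') -> FAIL
  offset (0,2) -> (6,3): occupied ('#') -> FAIL
  offset (1,0) -> (7,1): empty -> OK
All cells valid: no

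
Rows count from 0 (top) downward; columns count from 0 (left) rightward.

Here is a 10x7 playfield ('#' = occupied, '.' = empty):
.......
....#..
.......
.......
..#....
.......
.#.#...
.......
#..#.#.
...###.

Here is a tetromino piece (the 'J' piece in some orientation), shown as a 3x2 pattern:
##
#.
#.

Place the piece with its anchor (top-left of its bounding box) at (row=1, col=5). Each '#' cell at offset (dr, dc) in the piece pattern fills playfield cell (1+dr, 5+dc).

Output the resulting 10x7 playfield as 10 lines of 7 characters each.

Answer: .......
....###
.....#.
.....#.
..#....
.......
.#.#...
.......
#..#.#.
...###.

Derivation:
Fill (1+0,5+0) = (1,5)
Fill (1+0,5+1) = (1,6)
Fill (1+1,5+0) = (2,5)
Fill (1+2,5+0) = (3,5)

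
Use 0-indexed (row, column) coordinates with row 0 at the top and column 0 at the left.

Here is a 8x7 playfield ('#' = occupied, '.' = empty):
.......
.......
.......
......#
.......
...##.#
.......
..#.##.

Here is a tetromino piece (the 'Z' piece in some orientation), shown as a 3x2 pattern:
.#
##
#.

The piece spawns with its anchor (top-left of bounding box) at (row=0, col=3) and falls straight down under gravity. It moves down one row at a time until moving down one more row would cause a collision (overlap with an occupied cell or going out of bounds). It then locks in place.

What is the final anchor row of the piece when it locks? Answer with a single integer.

Spawn at (row=0, col=3). Try each row:
  row 0: fits
  row 1: fits
  row 2: fits
  row 3: blocked -> lock at row 2

Answer: 2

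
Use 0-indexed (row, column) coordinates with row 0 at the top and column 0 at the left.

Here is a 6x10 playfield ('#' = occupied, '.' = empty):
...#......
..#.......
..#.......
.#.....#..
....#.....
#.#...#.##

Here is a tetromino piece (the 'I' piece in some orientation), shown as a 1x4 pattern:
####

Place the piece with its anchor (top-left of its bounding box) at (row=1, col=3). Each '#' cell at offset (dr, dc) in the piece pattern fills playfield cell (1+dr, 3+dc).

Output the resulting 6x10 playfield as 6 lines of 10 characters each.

Answer: ...#......
..#####...
..#.......
.#.....#..
....#.....
#.#...#.##

Derivation:
Fill (1+0,3+0) = (1,3)
Fill (1+0,3+1) = (1,4)
Fill (1+0,3+2) = (1,5)
Fill (1+0,3+3) = (1,6)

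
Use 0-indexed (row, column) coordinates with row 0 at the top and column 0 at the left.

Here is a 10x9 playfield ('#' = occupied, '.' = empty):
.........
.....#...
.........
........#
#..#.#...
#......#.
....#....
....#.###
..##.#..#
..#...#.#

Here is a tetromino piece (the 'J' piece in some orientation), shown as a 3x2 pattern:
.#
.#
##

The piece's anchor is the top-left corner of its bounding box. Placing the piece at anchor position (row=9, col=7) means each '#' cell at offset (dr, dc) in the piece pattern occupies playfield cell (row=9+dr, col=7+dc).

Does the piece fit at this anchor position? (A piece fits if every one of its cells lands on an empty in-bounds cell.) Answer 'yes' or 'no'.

Check each piece cell at anchor (9, 7):
  offset (0,1) -> (9,8): occupied ('#') -> FAIL
  offset (1,1) -> (10,8): out of bounds -> FAIL
  offset (2,0) -> (11,7): out of bounds -> FAIL
  offset (2,1) -> (11,8): out of bounds -> FAIL
All cells valid: no

Answer: no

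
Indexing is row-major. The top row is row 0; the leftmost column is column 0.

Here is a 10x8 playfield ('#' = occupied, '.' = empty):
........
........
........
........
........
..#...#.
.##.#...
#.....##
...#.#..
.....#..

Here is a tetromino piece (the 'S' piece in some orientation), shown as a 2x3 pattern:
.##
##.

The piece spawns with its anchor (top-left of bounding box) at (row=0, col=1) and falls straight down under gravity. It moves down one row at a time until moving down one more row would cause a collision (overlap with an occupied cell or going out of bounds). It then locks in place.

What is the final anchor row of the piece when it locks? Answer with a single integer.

Answer: 3

Derivation:
Spawn at (row=0, col=1). Try each row:
  row 0: fits
  row 1: fits
  row 2: fits
  row 3: fits
  row 4: blocked -> lock at row 3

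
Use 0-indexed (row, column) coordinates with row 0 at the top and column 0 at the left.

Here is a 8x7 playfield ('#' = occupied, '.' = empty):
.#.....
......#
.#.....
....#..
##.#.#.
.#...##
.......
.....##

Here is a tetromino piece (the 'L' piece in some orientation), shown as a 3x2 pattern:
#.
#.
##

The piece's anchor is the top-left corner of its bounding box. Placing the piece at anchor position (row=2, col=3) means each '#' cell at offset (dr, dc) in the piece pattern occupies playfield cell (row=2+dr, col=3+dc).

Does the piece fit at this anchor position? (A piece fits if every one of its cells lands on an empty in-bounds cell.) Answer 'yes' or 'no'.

Answer: no

Derivation:
Check each piece cell at anchor (2, 3):
  offset (0,0) -> (2,3): empty -> OK
  offset (1,0) -> (3,3): empty -> OK
  offset (2,0) -> (4,3): occupied ('#') -> FAIL
  offset (2,1) -> (4,4): empty -> OK
All cells valid: no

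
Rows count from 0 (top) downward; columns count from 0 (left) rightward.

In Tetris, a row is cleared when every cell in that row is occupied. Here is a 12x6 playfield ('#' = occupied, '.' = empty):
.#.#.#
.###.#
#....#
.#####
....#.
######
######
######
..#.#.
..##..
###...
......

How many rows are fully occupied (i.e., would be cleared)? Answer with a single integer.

Answer: 3

Derivation:
Check each row:
  row 0: 3 empty cells -> not full
  row 1: 2 empty cells -> not full
  row 2: 4 empty cells -> not full
  row 3: 1 empty cell -> not full
  row 4: 5 empty cells -> not full
  row 5: 0 empty cells -> FULL (clear)
  row 6: 0 empty cells -> FULL (clear)
  row 7: 0 empty cells -> FULL (clear)
  row 8: 4 empty cells -> not full
  row 9: 4 empty cells -> not full
  row 10: 3 empty cells -> not full
  row 11: 6 empty cells -> not full
Total rows cleared: 3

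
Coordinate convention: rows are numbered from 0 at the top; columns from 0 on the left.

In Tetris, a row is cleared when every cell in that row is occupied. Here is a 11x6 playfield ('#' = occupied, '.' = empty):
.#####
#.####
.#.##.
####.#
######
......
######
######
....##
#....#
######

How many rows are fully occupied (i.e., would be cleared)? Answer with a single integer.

Check each row:
  row 0: 1 empty cell -> not full
  row 1: 1 empty cell -> not full
  row 2: 3 empty cells -> not full
  row 3: 1 empty cell -> not full
  row 4: 0 empty cells -> FULL (clear)
  row 5: 6 empty cells -> not full
  row 6: 0 empty cells -> FULL (clear)
  row 7: 0 empty cells -> FULL (clear)
  row 8: 4 empty cells -> not full
  row 9: 4 empty cells -> not full
  row 10: 0 empty cells -> FULL (clear)
Total rows cleared: 4

Answer: 4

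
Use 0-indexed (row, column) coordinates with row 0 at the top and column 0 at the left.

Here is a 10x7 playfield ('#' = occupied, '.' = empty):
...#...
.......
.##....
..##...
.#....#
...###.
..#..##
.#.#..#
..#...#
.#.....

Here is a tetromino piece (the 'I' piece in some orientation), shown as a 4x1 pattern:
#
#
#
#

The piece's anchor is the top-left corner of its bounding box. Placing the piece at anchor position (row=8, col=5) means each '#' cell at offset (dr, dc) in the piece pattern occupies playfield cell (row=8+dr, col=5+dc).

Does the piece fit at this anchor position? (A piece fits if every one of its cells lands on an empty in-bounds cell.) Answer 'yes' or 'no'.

Answer: no

Derivation:
Check each piece cell at anchor (8, 5):
  offset (0,0) -> (8,5): empty -> OK
  offset (1,0) -> (9,5): empty -> OK
  offset (2,0) -> (10,5): out of bounds -> FAIL
  offset (3,0) -> (11,5): out of bounds -> FAIL
All cells valid: no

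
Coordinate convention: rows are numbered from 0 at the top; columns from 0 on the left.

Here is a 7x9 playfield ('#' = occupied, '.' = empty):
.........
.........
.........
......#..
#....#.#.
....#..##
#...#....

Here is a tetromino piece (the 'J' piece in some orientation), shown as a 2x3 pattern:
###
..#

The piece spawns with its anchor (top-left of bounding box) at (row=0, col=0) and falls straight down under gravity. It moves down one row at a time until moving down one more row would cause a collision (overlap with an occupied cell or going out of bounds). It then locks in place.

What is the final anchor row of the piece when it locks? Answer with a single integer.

Spawn at (row=0, col=0). Try each row:
  row 0: fits
  row 1: fits
  row 2: fits
  row 3: fits
  row 4: blocked -> lock at row 3

Answer: 3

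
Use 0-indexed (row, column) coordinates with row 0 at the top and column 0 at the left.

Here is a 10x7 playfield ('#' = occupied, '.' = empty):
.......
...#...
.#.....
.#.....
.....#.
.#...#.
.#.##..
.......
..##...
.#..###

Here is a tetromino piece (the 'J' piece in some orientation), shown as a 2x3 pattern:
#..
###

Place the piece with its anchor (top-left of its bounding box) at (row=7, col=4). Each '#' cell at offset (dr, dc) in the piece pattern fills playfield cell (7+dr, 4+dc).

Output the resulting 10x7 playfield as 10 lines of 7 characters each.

Answer: .......
...#...
.#.....
.#.....
.....#.
.#...#.
.#.##..
....#..
..#####
.#..###

Derivation:
Fill (7+0,4+0) = (7,4)
Fill (7+1,4+0) = (8,4)
Fill (7+1,4+1) = (8,5)
Fill (7+1,4+2) = (8,6)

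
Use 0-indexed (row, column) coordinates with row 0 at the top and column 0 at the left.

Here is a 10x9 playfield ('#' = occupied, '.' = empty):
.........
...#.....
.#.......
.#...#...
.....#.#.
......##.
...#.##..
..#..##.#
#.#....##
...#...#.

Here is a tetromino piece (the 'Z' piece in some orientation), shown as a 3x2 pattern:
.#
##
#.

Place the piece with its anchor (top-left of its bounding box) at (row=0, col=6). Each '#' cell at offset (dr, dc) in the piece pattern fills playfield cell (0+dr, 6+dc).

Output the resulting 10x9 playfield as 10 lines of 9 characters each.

Fill (0+0,6+1) = (0,7)
Fill (0+1,6+0) = (1,6)
Fill (0+1,6+1) = (1,7)
Fill (0+2,6+0) = (2,6)

Answer: .......#.
...#..##.
.#....#..
.#...#...
.....#.#.
......##.
...#.##..
..#..##.#
#.#....##
...#...#.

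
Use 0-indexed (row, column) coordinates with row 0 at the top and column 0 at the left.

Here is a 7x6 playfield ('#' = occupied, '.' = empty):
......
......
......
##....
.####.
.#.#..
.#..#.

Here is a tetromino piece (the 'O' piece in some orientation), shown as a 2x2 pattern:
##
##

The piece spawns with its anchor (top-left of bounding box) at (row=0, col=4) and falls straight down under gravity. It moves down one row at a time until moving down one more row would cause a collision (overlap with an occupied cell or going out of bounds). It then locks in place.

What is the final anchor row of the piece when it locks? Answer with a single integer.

Spawn at (row=0, col=4). Try each row:
  row 0: fits
  row 1: fits
  row 2: fits
  row 3: blocked -> lock at row 2

Answer: 2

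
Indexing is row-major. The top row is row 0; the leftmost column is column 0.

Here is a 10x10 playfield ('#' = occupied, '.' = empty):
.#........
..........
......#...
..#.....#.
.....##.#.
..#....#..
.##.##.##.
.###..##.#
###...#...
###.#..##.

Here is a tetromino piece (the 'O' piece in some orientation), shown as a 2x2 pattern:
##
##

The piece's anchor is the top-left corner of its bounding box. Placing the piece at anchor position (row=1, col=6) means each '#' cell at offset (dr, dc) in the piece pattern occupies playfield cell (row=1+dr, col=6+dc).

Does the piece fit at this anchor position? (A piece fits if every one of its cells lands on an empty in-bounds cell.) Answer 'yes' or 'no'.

Answer: no

Derivation:
Check each piece cell at anchor (1, 6):
  offset (0,0) -> (1,6): empty -> OK
  offset (0,1) -> (1,7): empty -> OK
  offset (1,0) -> (2,6): occupied ('#') -> FAIL
  offset (1,1) -> (2,7): empty -> OK
All cells valid: no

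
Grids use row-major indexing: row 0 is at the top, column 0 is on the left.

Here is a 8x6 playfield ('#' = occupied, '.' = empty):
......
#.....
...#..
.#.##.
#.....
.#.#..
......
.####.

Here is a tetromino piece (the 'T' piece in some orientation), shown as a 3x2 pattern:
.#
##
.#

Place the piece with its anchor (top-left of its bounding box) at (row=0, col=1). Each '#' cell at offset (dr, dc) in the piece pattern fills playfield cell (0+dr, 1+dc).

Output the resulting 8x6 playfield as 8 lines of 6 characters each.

Answer: ..#...
###...
..##..
.#.##.
#.....
.#.#..
......
.####.

Derivation:
Fill (0+0,1+1) = (0,2)
Fill (0+1,1+0) = (1,1)
Fill (0+1,1+1) = (1,2)
Fill (0+2,1+1) = (2,2)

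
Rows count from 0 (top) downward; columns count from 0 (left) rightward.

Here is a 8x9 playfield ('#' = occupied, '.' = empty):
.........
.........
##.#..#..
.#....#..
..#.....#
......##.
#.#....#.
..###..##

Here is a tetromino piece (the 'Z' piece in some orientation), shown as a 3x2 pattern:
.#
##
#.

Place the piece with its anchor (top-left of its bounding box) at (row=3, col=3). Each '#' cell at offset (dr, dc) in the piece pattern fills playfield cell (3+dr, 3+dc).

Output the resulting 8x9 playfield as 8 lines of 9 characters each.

Answer: .........
.........
##.#..#..
.#..#.#..
..###...#
...#..##.
#.#....#.
..###..##

Derivation:
Fill (3+0,3+1) = (3,4)
Fill (3+1,3+0) = (4,3)
Fill (3+1,3+1) = (4,4)
Fill (3+2,3+0) = (5,3)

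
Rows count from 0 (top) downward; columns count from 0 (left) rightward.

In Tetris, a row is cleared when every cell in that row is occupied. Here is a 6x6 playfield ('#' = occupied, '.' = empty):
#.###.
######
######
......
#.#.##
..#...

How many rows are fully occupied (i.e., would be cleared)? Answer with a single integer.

Check each row:
  row 0: 2 empty cells -> not full
  row 1: 0 empty cells -> FULL (clear)
  row 2: 0 empty cells -> FULL (clear)
  row 3: 6 empty cells -> not full
  row 4: 2 empty cells -> not full
  row 5: 5 empty cells -> not full
Total rows cleared: 2

Answer: 2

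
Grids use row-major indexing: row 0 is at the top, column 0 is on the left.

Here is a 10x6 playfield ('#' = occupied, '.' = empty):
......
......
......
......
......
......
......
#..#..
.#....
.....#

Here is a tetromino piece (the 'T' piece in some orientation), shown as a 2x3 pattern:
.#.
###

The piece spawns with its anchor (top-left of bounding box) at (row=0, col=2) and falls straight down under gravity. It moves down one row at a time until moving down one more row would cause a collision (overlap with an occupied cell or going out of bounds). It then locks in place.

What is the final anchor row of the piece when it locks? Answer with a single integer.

Answer: 5

Derivation:
Spawn at (row=0, col=2). Try each row:
  row 0: fits
  row 1: fits
  row 2: fits
  row 3: fits
  row 4: fits
  row 5: fits
  row 6: blocked -> lock at row 5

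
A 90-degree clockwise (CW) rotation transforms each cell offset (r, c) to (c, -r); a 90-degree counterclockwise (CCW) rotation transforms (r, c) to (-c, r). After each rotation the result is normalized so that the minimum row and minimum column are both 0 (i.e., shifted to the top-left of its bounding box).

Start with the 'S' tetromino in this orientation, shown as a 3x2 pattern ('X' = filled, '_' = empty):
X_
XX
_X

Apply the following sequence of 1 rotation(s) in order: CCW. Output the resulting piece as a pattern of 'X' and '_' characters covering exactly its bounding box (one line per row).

Answer: _XX
XX_

Derivation:
Start:
X_
XX
_X
After rotation 1 (CCW):
_XX
XX_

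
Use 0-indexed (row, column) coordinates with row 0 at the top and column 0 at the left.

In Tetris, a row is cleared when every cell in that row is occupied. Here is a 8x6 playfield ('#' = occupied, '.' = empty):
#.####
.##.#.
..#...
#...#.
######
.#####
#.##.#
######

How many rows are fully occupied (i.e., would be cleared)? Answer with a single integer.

Answer: 2

Derivation:
Check each row:
  row 0: 1 empty cell -> not full
  row 1: 3 empty cells -> not full
  row 2: 5 empty cells -> not full
  row 3: 4 empty cells -> not full
  row 4: 0 empty cells -> FULL (clear)
  row 5: 1 empty cell -> not full
  row 6: 2 empty cells -> not full
  row 7: 0 empty cells -> FULL (clear)
Total rows cleared: 2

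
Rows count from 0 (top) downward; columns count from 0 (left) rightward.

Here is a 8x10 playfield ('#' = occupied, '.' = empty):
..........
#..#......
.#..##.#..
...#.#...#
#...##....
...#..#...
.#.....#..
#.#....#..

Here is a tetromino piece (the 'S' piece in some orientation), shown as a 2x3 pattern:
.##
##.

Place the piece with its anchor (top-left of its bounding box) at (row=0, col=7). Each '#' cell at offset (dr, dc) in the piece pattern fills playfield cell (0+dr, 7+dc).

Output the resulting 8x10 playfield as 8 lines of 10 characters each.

Fill (0+0,7+1) = (0,8)
Fill (0+0,7+2) = (0,9)
Fill (0+1,7+0) = (1,7)
Fill (0+1,7+1) = (1,8)

Answer: ........##
#..#...##.
.#..##.#..
...#.#...#
#...##....
...#..#...
.#.....#..
#.#....#..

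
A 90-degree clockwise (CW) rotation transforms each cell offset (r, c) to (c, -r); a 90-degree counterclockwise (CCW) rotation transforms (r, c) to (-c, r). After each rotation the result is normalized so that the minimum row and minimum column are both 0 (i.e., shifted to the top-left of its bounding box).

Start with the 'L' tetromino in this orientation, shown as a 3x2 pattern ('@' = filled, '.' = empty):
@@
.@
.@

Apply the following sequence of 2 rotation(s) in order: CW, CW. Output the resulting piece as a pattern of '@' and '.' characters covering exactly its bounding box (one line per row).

Answer: @.
@.
@@

Derivation:
Start:
@@
.@
.@
After rotation 1 (CW):
..@
@@@
After rotation 2 (CW):
@.
@.
@@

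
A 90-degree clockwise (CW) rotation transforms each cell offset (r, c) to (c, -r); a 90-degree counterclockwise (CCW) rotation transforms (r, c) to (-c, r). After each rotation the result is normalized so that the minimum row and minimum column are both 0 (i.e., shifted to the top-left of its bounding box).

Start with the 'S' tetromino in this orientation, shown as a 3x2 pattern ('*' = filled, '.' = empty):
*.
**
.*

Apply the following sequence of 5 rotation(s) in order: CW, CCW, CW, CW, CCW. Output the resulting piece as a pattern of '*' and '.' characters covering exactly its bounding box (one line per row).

Answer: .**
**.

Derivation:
Start:
*.
**
.*
After rotation 1 (CW):
.**
**.
After rotation 2 (CCW):
*.
**
.*
After rotation 3 (CW):
.**
**.
After rotation 4 (CW):
*.
**
.*
After rotation 5 (CCW):
.**
**.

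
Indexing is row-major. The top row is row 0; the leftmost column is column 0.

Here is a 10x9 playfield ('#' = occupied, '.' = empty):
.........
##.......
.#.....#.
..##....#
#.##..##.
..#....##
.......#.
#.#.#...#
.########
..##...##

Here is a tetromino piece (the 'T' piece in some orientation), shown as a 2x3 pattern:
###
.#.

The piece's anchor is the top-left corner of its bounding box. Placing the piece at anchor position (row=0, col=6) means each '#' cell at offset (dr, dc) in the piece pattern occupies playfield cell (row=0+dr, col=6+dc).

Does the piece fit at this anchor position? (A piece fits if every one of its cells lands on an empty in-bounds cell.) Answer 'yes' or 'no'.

Check each piece cell at anchor (0, 6):
  offset (0,0) -> (0,6): empty -> OK
  offset (0,1) -> (0,7): empty -> OK
  offset (0,2) -> (0,8): empty -> OK
  offset (1,1) -> (1,7): empty -> OK
All cells valid: yes

Answer: yes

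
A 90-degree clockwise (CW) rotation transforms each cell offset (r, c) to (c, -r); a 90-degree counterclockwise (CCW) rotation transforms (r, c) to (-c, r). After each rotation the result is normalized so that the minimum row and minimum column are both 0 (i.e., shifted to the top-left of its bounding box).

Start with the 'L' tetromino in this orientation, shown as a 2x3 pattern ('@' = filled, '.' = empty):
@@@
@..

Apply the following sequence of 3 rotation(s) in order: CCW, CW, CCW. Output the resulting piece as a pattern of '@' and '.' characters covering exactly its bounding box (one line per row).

Answer: @.
@.
@@

Derivation:
Start:
@@@
@..
After rotation 1 (CCW):
@.
@.
@@
After rotation 2 (CW):
@@@
@..
After rotation 3 (CCW):
@.
@.
@@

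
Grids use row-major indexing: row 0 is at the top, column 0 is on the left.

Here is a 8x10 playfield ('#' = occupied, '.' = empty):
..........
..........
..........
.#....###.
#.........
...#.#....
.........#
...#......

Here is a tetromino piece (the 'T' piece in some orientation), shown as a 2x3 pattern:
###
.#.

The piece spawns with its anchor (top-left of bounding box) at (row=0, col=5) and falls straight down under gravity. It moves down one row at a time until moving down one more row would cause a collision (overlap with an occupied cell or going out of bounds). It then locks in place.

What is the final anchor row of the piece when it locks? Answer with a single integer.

Answer: 1

Derivation:
Spawn at (row=0, col=5). Try each row:
  row 0: fits
  row 1: fits
  row 2: blocked -> lock at row 1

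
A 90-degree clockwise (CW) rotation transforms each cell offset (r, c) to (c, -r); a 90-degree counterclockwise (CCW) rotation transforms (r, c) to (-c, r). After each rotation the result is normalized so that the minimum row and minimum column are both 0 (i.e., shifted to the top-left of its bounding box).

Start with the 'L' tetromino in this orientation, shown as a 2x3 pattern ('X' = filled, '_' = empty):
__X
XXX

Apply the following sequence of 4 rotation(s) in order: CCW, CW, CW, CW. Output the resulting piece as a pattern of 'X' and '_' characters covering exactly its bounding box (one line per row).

Answer: XXX
X__

Derivation:
Start:
__X
XXX
After rotation 1 (CCW):
XX
_X
_X
After rotation 2 (CW):
__X
XXX
After rotation 3 (CW):
X_
X_
XX
After rotation 4 (CW):
XXX
X__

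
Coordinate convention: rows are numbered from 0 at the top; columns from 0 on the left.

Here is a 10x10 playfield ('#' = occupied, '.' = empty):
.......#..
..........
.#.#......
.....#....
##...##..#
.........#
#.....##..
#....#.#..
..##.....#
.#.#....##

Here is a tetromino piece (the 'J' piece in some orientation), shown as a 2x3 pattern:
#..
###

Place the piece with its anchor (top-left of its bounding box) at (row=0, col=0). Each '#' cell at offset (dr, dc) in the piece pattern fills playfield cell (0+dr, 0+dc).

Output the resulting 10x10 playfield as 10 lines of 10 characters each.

Answer: #......#..
###.......
.#.#......
.....#....
##...##..#
.........#
#.....##..
#....#.#..
..##.....#
.#.#....##

Derivation:
Fill (0+0,0+0) = (0,0)
Fill (0+1,0+0) = (1,0)
Fill (0+1,0+1) = (1,1)
Fill (0+1,0+2) = (1,2)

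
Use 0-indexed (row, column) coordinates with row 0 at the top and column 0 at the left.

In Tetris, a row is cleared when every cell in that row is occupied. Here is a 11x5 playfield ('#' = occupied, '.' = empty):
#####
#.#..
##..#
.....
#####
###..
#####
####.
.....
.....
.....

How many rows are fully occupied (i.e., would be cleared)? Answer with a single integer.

Answer: 3

Derivation:
Check each row:
  row 0: 0 empty cells -> FULL (clear)
  row 1: 3 empty cells -> not full
  row 2: 2 empty cells -> not full
  row 3: 5 empty cells -> not full
  row 4: 0 empty cells -> FULL (clear)
  row 5: 2 empty cells -> not full
  row 6: 0 empty cells -> FULL (clear)
  row 7: 1 empty cell -> not full
  row 8: 5 empty cells -> not full
  row 9: 5 empty cells -> not full
  row 10: 5 empty cells -> not full
Total rows cleared: 3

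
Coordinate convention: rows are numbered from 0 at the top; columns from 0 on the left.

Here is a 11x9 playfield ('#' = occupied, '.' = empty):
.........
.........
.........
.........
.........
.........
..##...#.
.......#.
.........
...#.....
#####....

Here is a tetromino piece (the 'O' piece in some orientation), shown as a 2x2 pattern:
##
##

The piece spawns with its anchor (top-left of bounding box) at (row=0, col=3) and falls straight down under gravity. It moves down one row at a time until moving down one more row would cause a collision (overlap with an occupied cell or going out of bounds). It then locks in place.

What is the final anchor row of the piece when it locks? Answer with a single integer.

Spawn at (row=0, col=3). Try each row:
  row 0: fits
  row 1: fits
  row 2: fits
  row 3: fits
  row 4: fits
  row 5: blocked -> lock at row 4

Answer: 4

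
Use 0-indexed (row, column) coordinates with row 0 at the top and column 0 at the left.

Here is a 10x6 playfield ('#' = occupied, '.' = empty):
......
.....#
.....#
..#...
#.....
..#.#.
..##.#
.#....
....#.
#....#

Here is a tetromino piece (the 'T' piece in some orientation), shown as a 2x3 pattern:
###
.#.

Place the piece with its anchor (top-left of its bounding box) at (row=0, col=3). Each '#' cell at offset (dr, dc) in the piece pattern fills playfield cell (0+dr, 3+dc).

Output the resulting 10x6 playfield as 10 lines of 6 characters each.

Fill (0+0,3+0) = (0,3)
Fill (0+0,3+1) = (0,4)
Fill (0+0,3+2) = (0,5)
Fill (0+1,3+1) = (1,4)

Answer: ...###
....##
.....#
..#...
#.....
..#.#.
..##.#
.#....
....#.
#....#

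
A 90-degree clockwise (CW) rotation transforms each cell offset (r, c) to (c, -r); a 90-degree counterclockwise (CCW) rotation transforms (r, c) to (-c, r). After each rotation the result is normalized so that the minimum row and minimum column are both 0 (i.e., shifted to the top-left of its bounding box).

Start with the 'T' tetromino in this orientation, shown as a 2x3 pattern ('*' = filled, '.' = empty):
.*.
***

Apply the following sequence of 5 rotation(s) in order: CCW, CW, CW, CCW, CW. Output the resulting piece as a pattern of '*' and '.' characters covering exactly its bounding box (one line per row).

Answer: *.
**
*.

Derivation:
Start:
.*.
***
After rotation 1 (CCW):
.*
**
.*
After rotation 2 (CW):
.*.
***
After rotation 3 (CW):
*.
**
*.
After rotation 4 (CCW):
.*.
***
After rotation 5 (CW):
*.
**
*.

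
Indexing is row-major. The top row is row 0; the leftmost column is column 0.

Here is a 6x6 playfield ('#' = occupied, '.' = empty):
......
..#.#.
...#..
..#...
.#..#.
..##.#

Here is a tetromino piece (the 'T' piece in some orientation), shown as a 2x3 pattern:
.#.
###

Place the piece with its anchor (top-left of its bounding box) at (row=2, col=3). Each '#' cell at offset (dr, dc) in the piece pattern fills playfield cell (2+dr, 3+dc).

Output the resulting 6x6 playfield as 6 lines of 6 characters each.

Fill (2+0,3+1) = (2,4)
Fill (2+1,3+0) = (3,3)
Fill (2+1,3+1) = (3,4)
Fill (2+1,3+2) = (3,5)

Answer: ......
..#.#.
...##.
..####
.#..#.
..##.#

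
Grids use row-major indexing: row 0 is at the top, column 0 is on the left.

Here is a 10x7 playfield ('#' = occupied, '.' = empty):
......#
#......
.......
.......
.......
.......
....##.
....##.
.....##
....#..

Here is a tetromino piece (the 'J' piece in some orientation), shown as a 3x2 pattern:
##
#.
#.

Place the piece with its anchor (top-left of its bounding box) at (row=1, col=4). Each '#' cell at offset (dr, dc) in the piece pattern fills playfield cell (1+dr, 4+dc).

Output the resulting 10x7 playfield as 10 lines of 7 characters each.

Fill (1+0,4+0) = (1,4)
Fill (1+0,4+1) = (1,5)
Fill (1+1,4+0) = (2,4)
Fill (1+2,4+0) = (3,4)

Answer: ......#
#...##.
....#..
....#..
.......
.......
....##.
....##.
.....##
....#..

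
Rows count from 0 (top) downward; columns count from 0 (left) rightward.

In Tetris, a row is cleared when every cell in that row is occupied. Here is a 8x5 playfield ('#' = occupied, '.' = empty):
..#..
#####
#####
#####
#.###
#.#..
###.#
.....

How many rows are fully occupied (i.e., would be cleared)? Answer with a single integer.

Answer: 3

Derivation:
Check each row:
  row 0: 4 empty cells -> not full
  row 1: 0 empty cells -> FULL (clear)
  row 2: 0 empty cells -> FULL (clear)
  row 3: 0 empty cells -> FULL (clear)
  row 4: 1 empty cell -> not full
  row 5: 3 empty cells -> not full
  row 6: 1 empty cell -> not full
  row 7: 5 empty cells -> not full
Total rows cleared: 3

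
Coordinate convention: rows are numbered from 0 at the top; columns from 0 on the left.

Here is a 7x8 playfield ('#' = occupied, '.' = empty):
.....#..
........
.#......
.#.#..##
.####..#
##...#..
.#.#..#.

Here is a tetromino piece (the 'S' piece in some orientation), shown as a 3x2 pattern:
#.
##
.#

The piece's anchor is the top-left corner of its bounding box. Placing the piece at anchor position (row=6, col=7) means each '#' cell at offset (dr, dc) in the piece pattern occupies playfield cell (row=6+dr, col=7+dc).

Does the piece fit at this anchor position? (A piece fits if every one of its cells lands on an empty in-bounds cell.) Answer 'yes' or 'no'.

Answer: no

Derivation:
Check each piece cell at anchor (6, 7):
  offset (0,0) -> (6,7): empty -> OK
  offset (1,0) -> (7,7): out of bounds -> FAIL
  offset (1,1) -> (7,8): out of bounds -> FAIL
  offset (2,1) -> (8,8): out of bounds -> FAIL
All cells valid: no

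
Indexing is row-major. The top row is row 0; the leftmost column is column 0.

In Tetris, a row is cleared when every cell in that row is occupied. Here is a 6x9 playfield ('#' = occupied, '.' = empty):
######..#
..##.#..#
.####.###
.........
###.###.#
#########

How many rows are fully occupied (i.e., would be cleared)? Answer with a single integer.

Answer: 1

Derivation:
Check each row:
  row 0: 2 empty cells -> not full
  row 1: 5 empty cells -> not full
  row 2: 2 empty cells -> not full
  row 3: 9 empty cells -> not full
  row 4: 2 empty cells -> not full
  row 5: 0 empty cells -> FULL (clear)
Total rows cleared: 1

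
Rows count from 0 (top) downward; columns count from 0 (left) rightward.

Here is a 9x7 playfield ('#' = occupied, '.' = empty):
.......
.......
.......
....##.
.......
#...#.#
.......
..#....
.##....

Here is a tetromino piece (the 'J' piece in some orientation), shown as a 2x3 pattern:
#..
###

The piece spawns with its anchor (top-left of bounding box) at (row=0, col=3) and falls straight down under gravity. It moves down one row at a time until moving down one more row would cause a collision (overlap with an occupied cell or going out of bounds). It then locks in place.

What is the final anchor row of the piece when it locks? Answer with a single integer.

Answer: 1

Derivation:
Spawn at (row=0, col=3). Try each row:
  row 0: fits
  row 1: fits
  row 2: blocked -> lock at row 1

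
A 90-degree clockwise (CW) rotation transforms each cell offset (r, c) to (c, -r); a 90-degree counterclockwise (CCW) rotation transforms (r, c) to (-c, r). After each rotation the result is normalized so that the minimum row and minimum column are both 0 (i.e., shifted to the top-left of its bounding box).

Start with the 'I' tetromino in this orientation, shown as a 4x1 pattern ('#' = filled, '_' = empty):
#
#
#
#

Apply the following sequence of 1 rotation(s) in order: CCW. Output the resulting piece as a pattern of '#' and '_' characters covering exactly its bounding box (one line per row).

Answer: ####

Derivation:
Start:
#
#
#
#
After rotation 1 (CCW):
####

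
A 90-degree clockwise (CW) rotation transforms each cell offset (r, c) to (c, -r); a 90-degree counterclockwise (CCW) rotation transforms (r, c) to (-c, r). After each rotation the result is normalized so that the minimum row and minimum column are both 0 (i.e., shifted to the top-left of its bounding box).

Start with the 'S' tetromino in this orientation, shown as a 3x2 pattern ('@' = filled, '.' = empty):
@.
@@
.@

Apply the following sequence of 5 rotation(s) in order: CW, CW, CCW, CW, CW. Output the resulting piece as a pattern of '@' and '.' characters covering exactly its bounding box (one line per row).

Answer: .@@
@@.

Derivation:
Start:
@.
@@
.@
After rotation 1 (CW):
.@@
@@.
After rotation 2 (CW):
@.
@@
.@
After rotation 3 (CCW):
.@@
@@.
After rotation 4 (CW):
@.
@@
.@
After rotation 5 (CW):
.@@
@@.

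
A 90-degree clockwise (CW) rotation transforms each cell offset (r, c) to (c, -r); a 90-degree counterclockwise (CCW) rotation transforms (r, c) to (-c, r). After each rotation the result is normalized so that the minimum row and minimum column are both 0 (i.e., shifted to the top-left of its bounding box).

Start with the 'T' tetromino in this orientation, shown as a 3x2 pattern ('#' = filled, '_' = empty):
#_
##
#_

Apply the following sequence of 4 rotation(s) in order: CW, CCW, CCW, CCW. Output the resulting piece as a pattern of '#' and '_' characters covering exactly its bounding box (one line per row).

Start:
#_
##
#_
After rotation 1 (CW):
###
_#_
After rotation 2 (CCW):
#_
##
#_
After rotation 3 (CCW):
_#_
###
After rotation 4 (CCW):
_#
##
_#

Answer: _#
##
_#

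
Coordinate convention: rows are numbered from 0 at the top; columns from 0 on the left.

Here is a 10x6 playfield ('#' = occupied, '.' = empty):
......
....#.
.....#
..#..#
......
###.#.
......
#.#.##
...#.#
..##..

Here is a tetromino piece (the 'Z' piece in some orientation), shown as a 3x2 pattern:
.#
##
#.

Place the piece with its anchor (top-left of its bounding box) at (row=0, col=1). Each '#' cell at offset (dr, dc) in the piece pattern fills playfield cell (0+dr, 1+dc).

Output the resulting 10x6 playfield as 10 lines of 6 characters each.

Fill (0+0,1+1) = (0,2)
Fill (0+1,1+0) = (1,1)
Fill (0+1,1+1) = (1,2)
Fill (0+2,1+0) = (2,1)

Answer: ..#...
.##.#.
.#...#
..#..#
......
###.#.
......
#.#.##
...#.#
..##..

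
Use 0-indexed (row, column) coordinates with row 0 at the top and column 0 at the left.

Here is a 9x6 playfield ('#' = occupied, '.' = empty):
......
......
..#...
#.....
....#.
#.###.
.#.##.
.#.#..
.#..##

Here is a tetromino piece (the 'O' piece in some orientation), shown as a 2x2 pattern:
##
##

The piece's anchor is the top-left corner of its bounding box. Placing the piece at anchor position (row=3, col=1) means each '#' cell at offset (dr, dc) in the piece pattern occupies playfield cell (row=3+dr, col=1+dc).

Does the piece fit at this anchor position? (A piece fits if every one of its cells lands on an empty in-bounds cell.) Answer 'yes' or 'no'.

Check each piece cell at anchor (3, 1):
  offset (0,0) -> (3,1): empty -> OK
  offset (0,1) -> (3,2): empty -> OK
  offset (1,0) -> (4,1): empty -> OK
  offset (1,1) -> (4,2): empty -> OK
All cells valid: yes

Answer: yes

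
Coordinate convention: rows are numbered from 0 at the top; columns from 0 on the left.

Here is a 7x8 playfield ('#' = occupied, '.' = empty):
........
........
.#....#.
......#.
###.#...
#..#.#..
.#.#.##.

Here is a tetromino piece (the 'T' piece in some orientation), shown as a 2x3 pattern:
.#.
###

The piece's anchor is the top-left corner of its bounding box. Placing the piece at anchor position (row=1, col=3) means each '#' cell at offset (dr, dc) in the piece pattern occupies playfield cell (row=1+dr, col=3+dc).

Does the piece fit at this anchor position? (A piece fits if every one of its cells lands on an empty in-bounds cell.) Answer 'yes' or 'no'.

Check each piece cell at anchor (1, 3):
  offset (0,1) -> (1,4): empty -> OK
  offset (1,0) -> (2,3): empty -> OK
  offset (1,1) -> (2,4): empty -> OK
  offset (1,2) -> (2,5): empty -> OK
All cells valid: yes

Answer: yes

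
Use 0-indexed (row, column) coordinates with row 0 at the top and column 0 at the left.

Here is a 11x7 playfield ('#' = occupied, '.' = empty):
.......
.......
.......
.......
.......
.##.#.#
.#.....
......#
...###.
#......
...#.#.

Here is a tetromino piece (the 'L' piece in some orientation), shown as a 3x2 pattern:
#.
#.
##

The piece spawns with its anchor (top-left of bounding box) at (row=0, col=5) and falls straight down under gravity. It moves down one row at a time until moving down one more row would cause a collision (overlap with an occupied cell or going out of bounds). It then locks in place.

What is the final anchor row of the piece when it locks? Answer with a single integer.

Answer: 2

Derivation:
Spawn at (row=0, col=5). Try each row:
  row 0: fits
  row 1: fits
  row 2: fits
  row 3: blocked -> lock at row 2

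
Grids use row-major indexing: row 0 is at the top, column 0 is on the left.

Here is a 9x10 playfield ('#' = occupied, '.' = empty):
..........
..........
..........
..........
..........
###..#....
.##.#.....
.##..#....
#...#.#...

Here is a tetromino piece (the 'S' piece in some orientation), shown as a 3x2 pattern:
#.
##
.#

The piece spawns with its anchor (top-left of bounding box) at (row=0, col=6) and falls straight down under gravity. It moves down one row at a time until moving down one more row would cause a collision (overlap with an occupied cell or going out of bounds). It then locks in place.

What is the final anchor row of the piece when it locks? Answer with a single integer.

Spawn at (row=0, col=6). Try each row:
  row 0: fits
  row 1: fits
  row 2: fits
  row 3: fits
  row 4: fits
  row 5: fits
  row 6: fits
  row 7: blocked -> lock at row 6

Answer: 6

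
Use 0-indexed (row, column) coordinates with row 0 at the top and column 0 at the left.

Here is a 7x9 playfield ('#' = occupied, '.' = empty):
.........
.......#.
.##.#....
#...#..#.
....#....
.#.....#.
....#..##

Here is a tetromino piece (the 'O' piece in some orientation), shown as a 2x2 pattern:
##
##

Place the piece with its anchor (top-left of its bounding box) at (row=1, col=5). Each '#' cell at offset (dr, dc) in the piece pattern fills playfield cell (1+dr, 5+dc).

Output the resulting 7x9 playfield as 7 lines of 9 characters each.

Answer: .........
.....###.
.##.###..
#...#..#.
....#....
.#.....#.
....#..##

Derivation:
Fill (1+0,5+0) = (1,5)
Fill (1+0,5+1) = (1,6)
Fill (1+1,5+0) = (2,5)
Fill (1+1,5+1) = (2,6)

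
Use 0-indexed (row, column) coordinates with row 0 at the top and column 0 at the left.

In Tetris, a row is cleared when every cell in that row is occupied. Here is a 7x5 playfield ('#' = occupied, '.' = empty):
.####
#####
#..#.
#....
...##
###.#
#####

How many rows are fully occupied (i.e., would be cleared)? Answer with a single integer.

Answer: 2

Derivation:
Check each row:
  row 0: 1 empty cell -> not full
  row 1: 0 empty cells -> FULL (clear)
  row 2: 3 empty cells -> not full
  row 3: 4 empty cells -> not full
  row 4: 3 empty cells -> not full
  row 5: 1 empty cell -> not full
  row 6: 0 empty cells -> FULL (clear)
Total rows cleared: 2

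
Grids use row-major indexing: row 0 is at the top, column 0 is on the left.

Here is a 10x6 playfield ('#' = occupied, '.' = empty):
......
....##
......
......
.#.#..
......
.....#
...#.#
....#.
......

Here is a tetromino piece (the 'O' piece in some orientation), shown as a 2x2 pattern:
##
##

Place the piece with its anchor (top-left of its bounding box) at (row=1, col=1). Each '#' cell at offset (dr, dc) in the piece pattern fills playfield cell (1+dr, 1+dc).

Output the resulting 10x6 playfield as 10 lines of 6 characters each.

Fill (1+0,1+0) = (1,1)
Fill (1+0,1+1) = (1,2)
Fill (1+1,1+0) = (2,1)
Fill (1+1,1+1) = (2,2)

Answer: ......
.##.##
.##...
......
.#.#..
......
.....#
...#.#
....#.
......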